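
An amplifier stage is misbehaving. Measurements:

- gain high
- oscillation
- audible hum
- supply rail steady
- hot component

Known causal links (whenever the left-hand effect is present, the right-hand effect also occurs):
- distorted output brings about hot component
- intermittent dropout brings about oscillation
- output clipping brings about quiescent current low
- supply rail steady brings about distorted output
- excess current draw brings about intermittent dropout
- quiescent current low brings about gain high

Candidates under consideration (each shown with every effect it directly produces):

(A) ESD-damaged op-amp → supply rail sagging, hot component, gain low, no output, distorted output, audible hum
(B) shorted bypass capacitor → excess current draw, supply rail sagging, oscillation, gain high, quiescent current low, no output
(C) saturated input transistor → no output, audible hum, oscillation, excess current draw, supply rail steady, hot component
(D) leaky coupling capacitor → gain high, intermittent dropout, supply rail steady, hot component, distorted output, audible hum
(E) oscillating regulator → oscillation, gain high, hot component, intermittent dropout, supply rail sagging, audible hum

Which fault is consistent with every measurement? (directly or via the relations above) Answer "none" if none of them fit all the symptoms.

D

Per-candidate check:
(A) ESD-damaged op-amp — gain high -; oscillation -; audible hum +; supply rail steady -; hot component +
(B) shorted bypass capacitor — gain high +; oscillation +; audible hum -; supply rail steady -; hot component -
(C) saturated input transistor — does not account for gain high
(D) leaky coupling capacitor — gain high +; oscillation + (through intermittent dropout → oscillation); audible hum +; supply rail steady +; hot component +
(E) oscillating regulator — fails on supply rail steady (predicts supply rail sagging, not supply rail steady)
Only (D) is consistent with every observation.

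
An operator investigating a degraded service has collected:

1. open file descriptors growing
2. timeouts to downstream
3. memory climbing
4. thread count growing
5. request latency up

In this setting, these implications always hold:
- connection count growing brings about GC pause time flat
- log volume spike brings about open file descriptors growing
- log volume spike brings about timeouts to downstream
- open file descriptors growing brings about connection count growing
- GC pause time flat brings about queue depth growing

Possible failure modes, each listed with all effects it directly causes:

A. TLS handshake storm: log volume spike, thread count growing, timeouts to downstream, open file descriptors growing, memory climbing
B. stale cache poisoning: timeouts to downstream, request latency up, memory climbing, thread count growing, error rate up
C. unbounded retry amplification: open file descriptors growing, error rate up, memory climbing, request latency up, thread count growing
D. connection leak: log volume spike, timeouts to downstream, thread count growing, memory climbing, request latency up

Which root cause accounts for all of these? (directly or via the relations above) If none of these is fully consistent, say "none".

Testing each hypothesis:
(A) TLS handshake storm — does not account for request latency up
(B) stale cache poisoning — open file descriptors growing miss; timeouts to downstream match; memory climbing match; thread count growing match; request latency up match
(C) unbounded retry amplification — open file descriptors growing match; timeouts to downstream miss; memory climbing match; thread count growing match; request latency up match
(D) connection leak — open file descriptors growing match (through log volume spike → open file descriptors growing); timeouts to downstream match; memory climbing match; thread count growing match; request latency up match
(D) alone accounts for all the evidence.

D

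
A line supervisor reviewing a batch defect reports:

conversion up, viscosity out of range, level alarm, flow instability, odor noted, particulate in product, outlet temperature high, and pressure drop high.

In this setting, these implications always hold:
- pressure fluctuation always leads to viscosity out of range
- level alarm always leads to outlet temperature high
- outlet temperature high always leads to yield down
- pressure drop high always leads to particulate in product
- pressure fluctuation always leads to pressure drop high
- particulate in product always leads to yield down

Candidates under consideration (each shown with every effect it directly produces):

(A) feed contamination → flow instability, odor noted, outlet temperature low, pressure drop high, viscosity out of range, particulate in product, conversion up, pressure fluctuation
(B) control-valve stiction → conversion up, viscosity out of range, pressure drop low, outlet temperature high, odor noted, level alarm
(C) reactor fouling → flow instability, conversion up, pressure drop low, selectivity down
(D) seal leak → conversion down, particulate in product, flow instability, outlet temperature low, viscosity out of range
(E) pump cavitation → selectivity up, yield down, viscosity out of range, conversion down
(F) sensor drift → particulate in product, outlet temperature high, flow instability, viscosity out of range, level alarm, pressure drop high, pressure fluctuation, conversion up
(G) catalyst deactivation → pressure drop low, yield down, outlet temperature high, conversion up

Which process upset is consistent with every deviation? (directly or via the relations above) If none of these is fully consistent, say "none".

Checking each candidate against the observations:
(A) feed contamination — fails on level alarm, outlet temperature high (predicts outlet temperature low, not outlet temperature high)
(B) control-valve stiction — fails on flow instability, particulate in product, pressure drop high (predicts pressure drop low, not pressure drop high)
(C) reactor fouling — fails on viscosity out of range, level alarm, odor noted, particulate in product, outlet temperature high, pressure drop high (predicts pressure drop low, not pressure drop high)
(D) seal leak — conversion up ✗; viscosity out of range ✓; level alarm ✗; flow instability ✓; odor noted ✗; particulate in product ✓; outlet temperature high ✗; pressure drop high ✗
(E) pump cavitation — fails on conversion up, level alarm, flow instability, odor noted, particulate in product, outlet temperature high, pressure drop high (predicts conversion down, not conversion up)
(F) sensor drift — conversion up ✓; viscosity out of range ✓; level alarm ✓; flow instability ✓; odor noted ✗; particulate in product ✓; outlet temperature high ✓; pressure drop high ✓
(G) catalyst deactivation — fails on viscosity out of range, level alarm, flow instability, odor noted, particulate in product, pressure drop high (predicts pressure drop low, not pressure drop high)
Every candidate fails on at least one observation.

none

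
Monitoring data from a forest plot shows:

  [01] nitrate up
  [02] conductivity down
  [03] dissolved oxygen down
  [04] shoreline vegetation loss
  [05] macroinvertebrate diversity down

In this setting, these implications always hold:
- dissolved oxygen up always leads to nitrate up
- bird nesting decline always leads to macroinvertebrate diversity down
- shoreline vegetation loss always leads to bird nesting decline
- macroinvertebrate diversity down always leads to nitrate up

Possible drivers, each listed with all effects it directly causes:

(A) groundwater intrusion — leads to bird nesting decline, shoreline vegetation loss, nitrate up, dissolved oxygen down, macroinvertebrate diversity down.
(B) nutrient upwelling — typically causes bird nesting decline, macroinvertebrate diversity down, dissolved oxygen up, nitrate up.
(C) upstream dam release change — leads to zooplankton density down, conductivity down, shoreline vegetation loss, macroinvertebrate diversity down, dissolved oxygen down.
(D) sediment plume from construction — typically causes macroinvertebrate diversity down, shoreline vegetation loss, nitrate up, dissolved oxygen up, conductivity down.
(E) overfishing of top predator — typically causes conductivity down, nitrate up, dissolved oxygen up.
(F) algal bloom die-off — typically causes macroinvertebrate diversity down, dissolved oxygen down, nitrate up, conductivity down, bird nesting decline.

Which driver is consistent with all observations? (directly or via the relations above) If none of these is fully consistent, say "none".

C

Per-candidate check:
(A) groundwater intrusion — does not account for conductivity down
(B) nutrient upwelling — fails on conductivity down, dissolved oxygen down, shoreline vegetation loss (predicts dissolved oxygen up, not dissolved oxygen down)
(C) upstream dam release change — accounts for every observation (nitrate up by macroinvertebrate diversity down → nitrate up)
(D) sediment plume from construction — fails on dissolved oxygen down (predicts dissolved oxygen up, not dissolved oxygen down)
(E) overfishing of top predator — fails on dissolved oxygen down, shoreline vegetation loss, macroinvertebrate diversity down (predicts dissolved oxygen up, not dissolved oxygen down)
(F) algal bloom die-off — nitrate up +; conductivity down +; dissolved oxygen down +; shoreline vegetation loss -; macroinvertebrate diversity down +
Only (C) is consistent with every observation.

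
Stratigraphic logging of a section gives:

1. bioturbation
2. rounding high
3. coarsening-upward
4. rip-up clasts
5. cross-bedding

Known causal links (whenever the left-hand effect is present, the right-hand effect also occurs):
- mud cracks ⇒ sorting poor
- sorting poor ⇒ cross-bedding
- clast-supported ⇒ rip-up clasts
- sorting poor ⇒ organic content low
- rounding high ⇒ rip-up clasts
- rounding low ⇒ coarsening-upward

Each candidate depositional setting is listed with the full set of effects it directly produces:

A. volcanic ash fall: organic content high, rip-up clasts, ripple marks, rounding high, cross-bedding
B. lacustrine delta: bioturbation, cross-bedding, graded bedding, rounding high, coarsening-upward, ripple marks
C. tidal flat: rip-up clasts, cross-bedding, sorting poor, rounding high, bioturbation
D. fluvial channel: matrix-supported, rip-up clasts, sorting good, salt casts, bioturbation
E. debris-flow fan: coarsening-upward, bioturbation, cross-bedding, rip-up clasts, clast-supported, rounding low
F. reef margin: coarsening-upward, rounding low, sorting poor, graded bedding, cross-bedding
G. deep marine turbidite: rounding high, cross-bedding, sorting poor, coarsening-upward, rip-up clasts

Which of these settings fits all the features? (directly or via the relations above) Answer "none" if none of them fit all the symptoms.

For each candidate, compare predicted effects to what was observed:
(A) volcanic ash fall — does not account for bioturbation, coarsening-upward
(B) lacustrine delta — bioturbation yes; rounding high yes; coarsening-upward yes; rip-up clasts yes (via rounding high → rip-up clasts); cross-bedding yes
(C) tidal flat — does not account for coarsening-upward
(D) fluvial channel — does not account for rounding high, coarsening-upward, cross-bedding
(E) debris-flow fan — fails on rounding high (predicts rounding low, not rounding high)
(F) reef margin — bioturbation NO; rounding high NO; coarsening-upward yes; rip-up clasts NO; cross-bedding yes
(G) deep marine turbidite — bioturbation NO; rounding high yes; coarsening-upward yes; rip-up clasts yes; cross-bedding yes
Only (B) is consistent with every observation.

B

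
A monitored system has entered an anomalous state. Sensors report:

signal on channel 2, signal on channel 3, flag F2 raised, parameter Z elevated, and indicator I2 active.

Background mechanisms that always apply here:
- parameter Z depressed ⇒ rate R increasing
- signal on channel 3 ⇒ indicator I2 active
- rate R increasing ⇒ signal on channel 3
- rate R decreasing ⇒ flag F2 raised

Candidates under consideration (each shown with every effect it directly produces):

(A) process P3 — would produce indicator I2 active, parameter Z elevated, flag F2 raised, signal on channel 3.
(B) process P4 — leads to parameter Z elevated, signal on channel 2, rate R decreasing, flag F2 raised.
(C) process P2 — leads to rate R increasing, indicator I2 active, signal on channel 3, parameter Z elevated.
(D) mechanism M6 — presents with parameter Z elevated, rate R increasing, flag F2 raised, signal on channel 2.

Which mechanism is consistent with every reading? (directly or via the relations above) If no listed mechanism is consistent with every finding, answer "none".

D

Testing each hypothesis:
(A) process P3 — does not account for signal on channel 2
(B) process P4 — signal on channel 2 ✓; signal on channel 3 ✗; flag F2 raised ✓; parameter Z elevated ✓; indicator I2 active ✗
(C) process P2 — does not account for signal on channel 2, flag F2 raised
(D) mechanism M6 — signal on channel 2 ✓; signal on channel 3 ✓ (by rate R increasing → signal on channel 3); flag F2 raised ✓; parameter Z elevated ✓; indicator I2 active ✓ (by rate R increasing → signal on channel 3 → indicator I2 active)
Only (D) is consistent with every observation.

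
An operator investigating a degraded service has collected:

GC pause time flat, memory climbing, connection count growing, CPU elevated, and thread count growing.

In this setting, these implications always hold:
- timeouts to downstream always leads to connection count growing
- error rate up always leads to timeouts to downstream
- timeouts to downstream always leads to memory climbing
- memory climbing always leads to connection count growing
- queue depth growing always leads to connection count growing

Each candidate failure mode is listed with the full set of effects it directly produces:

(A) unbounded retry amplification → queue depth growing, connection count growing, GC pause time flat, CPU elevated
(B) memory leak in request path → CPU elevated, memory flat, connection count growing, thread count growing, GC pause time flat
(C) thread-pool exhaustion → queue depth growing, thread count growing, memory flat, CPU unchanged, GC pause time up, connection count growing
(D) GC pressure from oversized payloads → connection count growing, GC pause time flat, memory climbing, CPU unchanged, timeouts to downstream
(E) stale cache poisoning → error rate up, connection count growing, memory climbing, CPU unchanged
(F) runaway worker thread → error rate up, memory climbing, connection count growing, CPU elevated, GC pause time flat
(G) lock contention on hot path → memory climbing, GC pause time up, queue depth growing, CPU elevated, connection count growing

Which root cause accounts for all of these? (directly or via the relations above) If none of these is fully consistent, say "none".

For each candidate, compare predicted effects to what was observed:
(A) unbounded retry amplification — does not account for memory climbing, thread count growing
(B) memory leak in request path — GC pause time flat match; memory climbing miss; connection count growing match; CPU elevated match; thread count growing match
(C) thread-pool exhaustion — fails on GC pause time flat, memory climbing, CPU elevated (predicts GC pause time up, not GC pause time flat; predicts memory flat, not memory climbing; predicts CPU unchanged, not CPU elevated)
(D) GC pressure from oversized payloads — fails on CPU elevated, thread count growing (predicts CPU unchanged, not CPU elevated)
(E) stale cache poisoning — fails on GC pause time flat, CPU elevated, thread count growing (predicts CPU unchanged, not CPU elevated)
(F) runaway worker thread — GC pause time flat match; memory climbing match; connection count growing match; CPU elevated match; thread count growing miss
(G) lock contention on hot path — fails on GC pause time flat, thread count growing (predicts GC pause time up, not GC pause time flat)
No candidate is consistent with all observations.

none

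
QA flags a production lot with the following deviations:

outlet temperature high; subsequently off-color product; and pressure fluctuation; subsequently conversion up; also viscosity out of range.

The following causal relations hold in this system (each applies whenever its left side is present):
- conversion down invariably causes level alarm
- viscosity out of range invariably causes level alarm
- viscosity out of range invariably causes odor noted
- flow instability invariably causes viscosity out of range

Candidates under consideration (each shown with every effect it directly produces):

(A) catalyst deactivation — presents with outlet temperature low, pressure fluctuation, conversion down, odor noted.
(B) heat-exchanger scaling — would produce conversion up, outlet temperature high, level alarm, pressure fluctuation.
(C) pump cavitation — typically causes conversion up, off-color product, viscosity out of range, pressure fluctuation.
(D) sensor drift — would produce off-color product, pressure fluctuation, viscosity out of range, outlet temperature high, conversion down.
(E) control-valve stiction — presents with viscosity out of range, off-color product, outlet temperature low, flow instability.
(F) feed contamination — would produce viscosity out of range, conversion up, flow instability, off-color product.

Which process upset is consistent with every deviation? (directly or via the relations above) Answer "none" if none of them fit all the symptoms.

For each candidate, compare predicted effects to what was observed:
(A) catalyst deactivation — fails on outlet temperature high, off-color product, conversion up, viscosity out of range (predicts outlet temperature low, not outlet temperature high; predicts conversion down, not conversion up)
(B) heat-exchanger scaling — does not account for off-color product, viscosity out of range
(C) pump cavitation — does not account for outlet temperature high
(D) sensor drift — fails on conversion up (predicts conversion down, not conversion up)
(E) control-valve stiction — outlet temperature high -; off-color product +; pressure fluctuation -; conversion up -; viscosity out of range +
(F) feed contamination — does not account for outlet temperature high, pressure fluctuation
Every candidate fails on at least one observation.

none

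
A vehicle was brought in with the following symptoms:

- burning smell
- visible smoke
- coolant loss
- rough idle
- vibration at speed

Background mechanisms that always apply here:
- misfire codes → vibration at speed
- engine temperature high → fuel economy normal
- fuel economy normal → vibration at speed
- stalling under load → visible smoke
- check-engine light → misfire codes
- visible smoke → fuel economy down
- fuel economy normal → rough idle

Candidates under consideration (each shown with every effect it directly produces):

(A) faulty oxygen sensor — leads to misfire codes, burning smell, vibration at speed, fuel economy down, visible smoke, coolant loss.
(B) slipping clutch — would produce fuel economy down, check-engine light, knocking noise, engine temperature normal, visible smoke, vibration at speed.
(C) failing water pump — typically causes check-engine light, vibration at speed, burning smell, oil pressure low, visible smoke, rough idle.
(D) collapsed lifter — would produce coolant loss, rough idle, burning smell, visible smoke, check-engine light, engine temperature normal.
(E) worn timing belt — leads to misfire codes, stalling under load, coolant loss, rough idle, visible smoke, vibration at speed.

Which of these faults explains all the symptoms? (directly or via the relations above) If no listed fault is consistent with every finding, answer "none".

D

Testing each hypothesis:
(A) faulty oxygen sensor — does not account for rough idle
(B) slipping clutch — burning smell ✗; visible smoke ✓; coolant loss ✗; rough idle ✗; vibration at speed ✓
(C) failing water pump — burning smell ✓; visible smoke ✓; coolant loss ✗; rough idle ✓; vibration at speed ✓
(D) collapsed lifter — burning smell ✓; visible smoke ✓; coolant loss ✓; rough idle ✓; vibration at speed ✓ (by check-engine light → misfire codes → vibration at speed)
(E) worn timing belt — burning smell ✗; visible smoke ✓; coolant loss ✓; rough idle ✓; vibration at speed ✓
(D) alone accounts for all the evidence.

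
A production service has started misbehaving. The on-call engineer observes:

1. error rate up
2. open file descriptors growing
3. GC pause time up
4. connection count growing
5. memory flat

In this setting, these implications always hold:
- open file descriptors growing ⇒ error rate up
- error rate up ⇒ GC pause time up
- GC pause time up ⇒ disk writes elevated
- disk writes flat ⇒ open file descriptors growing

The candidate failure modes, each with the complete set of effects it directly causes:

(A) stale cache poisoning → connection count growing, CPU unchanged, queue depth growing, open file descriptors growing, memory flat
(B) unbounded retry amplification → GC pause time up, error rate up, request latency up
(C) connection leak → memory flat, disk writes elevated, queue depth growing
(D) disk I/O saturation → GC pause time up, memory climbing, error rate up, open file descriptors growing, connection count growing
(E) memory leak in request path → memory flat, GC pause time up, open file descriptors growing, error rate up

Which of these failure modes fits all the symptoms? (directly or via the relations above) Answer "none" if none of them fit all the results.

A

Testing each hypothesis:
(A) stale cache poisoning — accounts for every observation (error rate up via open file descriptors growing → error rate up)
(B) unbounded retry amplification — error rate up ✓; open file descriptors growing ✗; GC pause time up ✓; connection count growing ✗; memory flat ✗
(C) connection leak — does not account for error rate up, open file descriptors growing, GC pause time up, connection count growing
(D) disk I/O saturation — fails on memory flat (predicts memory climbing, not memory flat)
(E) memory leak in request path — does not account for connection count growing
(A) is the only candidate with no mismatches.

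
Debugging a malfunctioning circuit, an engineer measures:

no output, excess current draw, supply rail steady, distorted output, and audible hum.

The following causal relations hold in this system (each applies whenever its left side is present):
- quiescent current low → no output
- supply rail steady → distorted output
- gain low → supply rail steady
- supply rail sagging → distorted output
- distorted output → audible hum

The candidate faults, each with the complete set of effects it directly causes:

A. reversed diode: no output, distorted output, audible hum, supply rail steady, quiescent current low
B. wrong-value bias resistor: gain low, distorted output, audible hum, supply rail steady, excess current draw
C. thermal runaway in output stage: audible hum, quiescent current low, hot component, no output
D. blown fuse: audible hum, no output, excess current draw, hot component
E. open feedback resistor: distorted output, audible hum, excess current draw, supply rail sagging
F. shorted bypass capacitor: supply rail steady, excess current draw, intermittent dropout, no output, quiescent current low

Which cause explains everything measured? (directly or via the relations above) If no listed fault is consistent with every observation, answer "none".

F

Testing each hypothesis:
(A) reversed diode — does not account for excess current draw
(B) wrong-value bias resistor — does not account for no output
(C) thermal runaway in output stage — does not account for excess current draw, supply rail steady, distorted output
(D) blown fuse — no output match; excess current draw match; supply rail steady miss; distorted output miss; audible hum match
(E) open feedback resistor — no output miss; excess current draw match; supply rail steady miss; distorted output match; audible hum match
(F) shorted bypass capacitor — no output match; excess current draw match; supply rail steady match; distorted output match (by supply rail steady → distorted output); audible hum match (by supply rail steady → distorted output → audible hum)
(F) alone accounts for all the evidence.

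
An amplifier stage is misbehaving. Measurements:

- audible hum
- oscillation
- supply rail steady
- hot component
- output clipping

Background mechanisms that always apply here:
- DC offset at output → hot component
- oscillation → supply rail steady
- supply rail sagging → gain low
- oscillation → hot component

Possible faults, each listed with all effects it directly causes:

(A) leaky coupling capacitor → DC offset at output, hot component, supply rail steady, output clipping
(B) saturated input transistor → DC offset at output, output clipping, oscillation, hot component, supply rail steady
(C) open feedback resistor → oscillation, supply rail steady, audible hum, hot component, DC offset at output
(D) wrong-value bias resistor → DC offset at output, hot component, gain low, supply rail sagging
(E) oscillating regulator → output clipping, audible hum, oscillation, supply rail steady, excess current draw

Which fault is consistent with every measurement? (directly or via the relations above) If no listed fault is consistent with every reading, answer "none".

Per-candidate check:
(A) leaky coupling capacitor — audible hum NO; oscillation NO; supply rail steady yes; hot component yes; output clipping yes
(B) saturated input transistor — audible hum NO; oscillation yes; supply rail steady yes; hot component yes; output clipping yes
(C) open feedback resistor — audible hum yes; oscillation yes; supply rail steady yes; hot component yes; output clipping NO
(D) wrong-value bias resistor — audible hum NO; oscillation NO; supply rail steady NO; hot component yes; output clipping NO
(E) oscillating regulator — accounts for every observation (hot component by oscillation → hot component)
(E) alone accounts for all the evidence.

E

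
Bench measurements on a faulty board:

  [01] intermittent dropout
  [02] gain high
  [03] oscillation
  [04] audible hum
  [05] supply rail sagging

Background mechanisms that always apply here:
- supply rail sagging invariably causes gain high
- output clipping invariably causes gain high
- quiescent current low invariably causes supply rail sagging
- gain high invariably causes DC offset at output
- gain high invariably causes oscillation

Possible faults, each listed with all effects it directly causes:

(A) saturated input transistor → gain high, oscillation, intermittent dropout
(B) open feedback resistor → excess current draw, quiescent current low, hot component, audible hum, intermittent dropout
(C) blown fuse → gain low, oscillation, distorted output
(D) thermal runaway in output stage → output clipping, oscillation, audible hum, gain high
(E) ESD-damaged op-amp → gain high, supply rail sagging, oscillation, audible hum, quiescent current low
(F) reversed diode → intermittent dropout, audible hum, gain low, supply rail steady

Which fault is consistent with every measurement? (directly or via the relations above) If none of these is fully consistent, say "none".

B

Per-candidate check:
(A) saturated input transistor — does not account for audible hum, supply rail sagging
(B) open feedback resistor — intermittent dropout yes; gain high yes (by quiescent current low → supply rail sagging → gain high); oscillation yes (by quiescent current low → supply rail sagging → gain high → oscillation); audible hum yes; supply rail sagging yes (by quiescent current low → supply rail sagging)
(C) blown fuse — intermittent dropout NO; gain high NO; oscillation yes; audible hum NO; supply rail sagging NO
(D) thermal runaway in output stage — intermittent dropout NO; gain high yes; oscillation yes; audible hum yes; supply rail sagging NO
(E) ESD-damaged op-amp — intermittent dropout NO; gain high yes; oscillation yes; audible hum yes; supply rail sagging yes
(F) reversed diode — fails on gain high, oscillation, supply rail sagging (predicts gain low, not gain high; predicts supply rail steady, not supply rail sagging)
(B) alone accounts for all the evidence.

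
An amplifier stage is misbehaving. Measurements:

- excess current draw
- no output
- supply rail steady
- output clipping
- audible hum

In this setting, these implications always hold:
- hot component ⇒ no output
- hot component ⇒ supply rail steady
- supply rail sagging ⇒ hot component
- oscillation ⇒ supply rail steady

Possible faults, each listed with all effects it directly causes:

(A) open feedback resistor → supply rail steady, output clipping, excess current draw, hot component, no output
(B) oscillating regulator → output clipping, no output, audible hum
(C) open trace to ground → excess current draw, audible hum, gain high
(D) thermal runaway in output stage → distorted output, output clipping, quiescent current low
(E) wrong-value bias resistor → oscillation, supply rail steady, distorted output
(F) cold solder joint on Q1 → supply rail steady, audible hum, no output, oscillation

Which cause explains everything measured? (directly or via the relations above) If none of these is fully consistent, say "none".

none

For each candidate, compare predicted effects to what was observed:
(A) open feedback resistor — does not account for audible hum
(B) oscillating regulator — does not account for excess current draw, supply rail steady
(C) open trace to ground — excess current draw match; no output miss; supply rail steady miss; output clipping miss; audible hum match
(D) thermal runaway in output stage — does not account for excess current draw, no output, supply rail steady, audible hum
(E) wrong-value bias resistor — does not account for excess current draw, no output, output clipping, audible hum
(F) cold solder joint on Q1 — excess current draw miss; no output match; supply rail steady match; output clipping miss; audible hum match
None of the listed candidates fits everything.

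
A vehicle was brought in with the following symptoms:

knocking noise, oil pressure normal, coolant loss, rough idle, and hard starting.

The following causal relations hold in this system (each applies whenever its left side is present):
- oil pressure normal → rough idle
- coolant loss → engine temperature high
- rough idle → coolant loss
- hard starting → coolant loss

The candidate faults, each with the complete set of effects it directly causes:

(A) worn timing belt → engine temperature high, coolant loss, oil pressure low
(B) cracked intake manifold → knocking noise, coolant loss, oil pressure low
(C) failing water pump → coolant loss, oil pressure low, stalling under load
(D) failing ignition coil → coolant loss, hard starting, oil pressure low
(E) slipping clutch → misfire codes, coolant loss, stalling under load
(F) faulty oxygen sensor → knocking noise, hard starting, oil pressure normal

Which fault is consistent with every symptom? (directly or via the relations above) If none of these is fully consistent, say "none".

F

Per-candidate check:
(A) worn timing belt — knocking noise NO; oil pressure normal NO; coolant loss yes; rough idle NO; hard starting NO
(B) cracked intake manifold — fails on oil pressure normal, rough idle, hard starting (predicts oil pressure low, not oil pressure normal)
(C) failing water pump — fails on knocking noise, oil pressure normal, rough idle, hard starting (predicts oil pressure low, not oil pressure normal)
(D) failing ignition coil — knocking noise NO; oil pressure normal NO; coolant loss yes; rough idle NO; hard starting yes
(E) slipping clutch — knocking noise NO; oil pressure normal NO; coolant loss yes; rough idle NO; hard starting NO
(F) faulty oxygen sensor — accounts for every observation (coolant loss through hard starting → coolant loss)
(F) alone accounts for all the evidence.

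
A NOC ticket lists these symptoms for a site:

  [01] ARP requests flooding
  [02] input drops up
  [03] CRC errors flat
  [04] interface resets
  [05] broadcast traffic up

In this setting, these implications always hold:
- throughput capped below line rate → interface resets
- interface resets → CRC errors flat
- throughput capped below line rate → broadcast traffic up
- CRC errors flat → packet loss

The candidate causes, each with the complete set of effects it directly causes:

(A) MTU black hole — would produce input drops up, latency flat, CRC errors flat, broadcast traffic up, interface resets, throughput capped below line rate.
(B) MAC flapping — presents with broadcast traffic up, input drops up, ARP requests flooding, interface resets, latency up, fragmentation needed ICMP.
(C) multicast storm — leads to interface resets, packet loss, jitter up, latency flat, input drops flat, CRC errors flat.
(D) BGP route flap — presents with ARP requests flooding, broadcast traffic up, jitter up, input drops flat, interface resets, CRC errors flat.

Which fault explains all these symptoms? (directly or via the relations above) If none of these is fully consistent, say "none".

B

Testing each hypothesis:
(A) MTU black hole — does not account for ARP requests flooding
(B) MAC flapping — accounts for every observation (CRC errors flat through interface resets → CRC errors flat)
(C) multicast storm — ARP requests flooding miss; input drops up miss; CRC errors flat match; interface resets match; broadcast traffic up miss
(D) BGP route flap — fails on input drops up (predicts input drops flat, not input drops up)
(B) is the only candidate with no mismatches.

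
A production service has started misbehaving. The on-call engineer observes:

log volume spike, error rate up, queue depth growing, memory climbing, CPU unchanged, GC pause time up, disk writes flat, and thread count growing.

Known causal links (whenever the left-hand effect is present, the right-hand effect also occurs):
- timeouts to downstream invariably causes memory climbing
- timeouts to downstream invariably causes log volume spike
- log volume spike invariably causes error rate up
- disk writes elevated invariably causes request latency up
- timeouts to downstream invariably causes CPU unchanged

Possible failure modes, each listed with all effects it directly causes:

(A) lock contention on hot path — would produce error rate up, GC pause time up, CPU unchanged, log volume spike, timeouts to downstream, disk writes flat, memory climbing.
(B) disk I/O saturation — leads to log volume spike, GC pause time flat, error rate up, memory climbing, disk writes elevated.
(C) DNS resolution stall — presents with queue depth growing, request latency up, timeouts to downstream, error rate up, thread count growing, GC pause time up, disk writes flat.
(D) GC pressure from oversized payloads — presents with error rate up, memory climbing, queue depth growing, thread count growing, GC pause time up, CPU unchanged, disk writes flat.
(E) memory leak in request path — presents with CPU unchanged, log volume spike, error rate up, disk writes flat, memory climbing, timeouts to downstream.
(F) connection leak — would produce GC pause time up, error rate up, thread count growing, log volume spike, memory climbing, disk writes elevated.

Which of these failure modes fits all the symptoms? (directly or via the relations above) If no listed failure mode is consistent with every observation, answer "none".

For each candidate, compare predicted effects to what was observed:
(A) lock contention on hot path — does not account for queue depth growing, thread count growing
(B) disk I/O saturation — fails on queue depth growing, CPU unchanged, GC pause time up, disk writes flat, thread count growing (predicts GC pause time flat, not GC pause time up; predicts disk writes elevated, not disk writes flat)
(C) DNS resolution stall — accounts for every observation (log volume spike via timeouts to downstream → log volume spike)
(D) GC pressure from oversized payloads — log volume spike NO; error rate up yes; queue depth growing yes; memory climbing yes; CPU unchanged yes; GC pause time up yes; disk writes flat yes; thread count growing yes
(E) memory leak in request path — log volume spike yes; error rate up yes; queue depth growing NO; memory climbing yes; CPU unchanged yes; GC pause time up NO; disk writes flat yes; thread count growing NO
(F) connection leak — log volume spike yes; error rate up yes; queue depth growing NO; memory climbing yes; CPU unchanged NO; GC pause time up yes; disk writes flat NO; thread count growing yes
Only (C) is consistent with every observation.

C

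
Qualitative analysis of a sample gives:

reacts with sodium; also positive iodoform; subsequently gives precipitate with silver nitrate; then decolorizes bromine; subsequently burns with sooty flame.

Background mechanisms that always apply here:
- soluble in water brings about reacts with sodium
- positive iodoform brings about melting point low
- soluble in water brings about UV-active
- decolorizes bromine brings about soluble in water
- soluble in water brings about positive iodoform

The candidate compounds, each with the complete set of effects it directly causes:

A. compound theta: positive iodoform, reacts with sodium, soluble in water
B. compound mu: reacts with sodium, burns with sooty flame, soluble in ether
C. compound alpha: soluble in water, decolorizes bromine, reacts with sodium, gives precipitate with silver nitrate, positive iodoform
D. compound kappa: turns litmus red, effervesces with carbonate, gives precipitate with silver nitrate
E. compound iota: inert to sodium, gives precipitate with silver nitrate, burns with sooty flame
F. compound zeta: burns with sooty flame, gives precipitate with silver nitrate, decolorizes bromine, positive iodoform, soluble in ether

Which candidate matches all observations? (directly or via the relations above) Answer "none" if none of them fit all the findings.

F

Checking each candidate against the observations:
(A) compound theta — reacts with sodium match; positive iodoform match; gives precipitate with silver nitrate miss; decolorizes bromine miss; burns with sooty flame miss
(B) compound mu — does not account for positive iodoform, gives precipitate with silver nitrate, decolorizes bromine
(C) compound alpha — does not account for burns with sooty flame
(D) compound kappa — does not account for reacts with sodium, positive iodoform, decolorizes bromine, burns with sooty flame
(E) compound iota — fails on reacts with sodium, positive iodoform, decolorizes bromine (predicts inert to sodium, not reacts with sodium)
(F) compound zeta — reacts with sodium match (via decolorizes bromine → soluble in water → reacts with sodium); positive iodoform match; gives precipitate with silver nitrate match; decolorizes bromine match; burns with sooty flame match
(F) alone accounts for all the evidence.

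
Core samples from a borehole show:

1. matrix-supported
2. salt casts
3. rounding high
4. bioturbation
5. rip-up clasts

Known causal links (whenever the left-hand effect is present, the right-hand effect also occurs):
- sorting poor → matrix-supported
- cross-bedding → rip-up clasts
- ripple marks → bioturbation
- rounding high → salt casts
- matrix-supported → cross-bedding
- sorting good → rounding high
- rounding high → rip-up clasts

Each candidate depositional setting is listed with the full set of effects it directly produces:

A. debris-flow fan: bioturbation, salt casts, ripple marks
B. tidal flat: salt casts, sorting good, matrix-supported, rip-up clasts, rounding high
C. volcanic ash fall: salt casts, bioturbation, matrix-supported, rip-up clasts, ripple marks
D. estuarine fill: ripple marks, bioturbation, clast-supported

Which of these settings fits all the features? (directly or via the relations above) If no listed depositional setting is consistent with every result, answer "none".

Checking each candidate against the observations:
(A) debris-flow fan — does not account for matrix-supported, rounding high, rip-up clasts
(B) tidal flat — matrix-supported +; salt casts +; rounding high +; bioturbation -; rip-up clasts +
(C) volcanic ash fall — matrix-supported +; salt casts +; rounding high -; bioturbation +; rip-up clasts +
(D) estuarine fill — matrix-supported -; salt casts -; rounding high -; bioturbation +; rip-up clasts -
No candidate is consistent with all observations.

none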